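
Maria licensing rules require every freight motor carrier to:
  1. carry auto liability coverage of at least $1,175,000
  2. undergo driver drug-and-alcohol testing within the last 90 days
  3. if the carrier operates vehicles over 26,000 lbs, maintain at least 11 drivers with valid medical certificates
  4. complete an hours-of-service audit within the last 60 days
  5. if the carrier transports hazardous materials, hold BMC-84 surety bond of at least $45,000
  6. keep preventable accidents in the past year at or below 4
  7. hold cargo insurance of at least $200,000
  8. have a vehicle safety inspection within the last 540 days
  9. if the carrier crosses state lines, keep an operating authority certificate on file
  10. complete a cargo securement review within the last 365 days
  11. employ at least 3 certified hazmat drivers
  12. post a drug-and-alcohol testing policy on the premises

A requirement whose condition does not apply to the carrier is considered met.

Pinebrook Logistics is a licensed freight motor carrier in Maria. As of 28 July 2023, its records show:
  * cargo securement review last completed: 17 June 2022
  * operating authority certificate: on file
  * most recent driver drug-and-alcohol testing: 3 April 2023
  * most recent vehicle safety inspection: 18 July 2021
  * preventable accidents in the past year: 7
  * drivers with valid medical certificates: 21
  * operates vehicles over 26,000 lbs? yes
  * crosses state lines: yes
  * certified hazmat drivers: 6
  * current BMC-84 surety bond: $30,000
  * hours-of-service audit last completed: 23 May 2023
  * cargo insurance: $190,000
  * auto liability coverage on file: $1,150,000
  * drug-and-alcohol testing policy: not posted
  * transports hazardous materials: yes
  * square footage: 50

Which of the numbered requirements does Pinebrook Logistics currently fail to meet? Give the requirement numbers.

1, 2, 4, 5, 6, 7, 8, 10, 12

1. auto liability coverage $1,150,000 < $1,175,000 → not met
2. driver drug-and-alcohol testing 116 days ago vs limit 90 → not met
3. condition 'operates vehicles over 26,000 lbs' holds; drivers with valid medical certificates 21 ≥ 11 → met
4. hours-of-service audit 66 days ago vs limit 60 → not met
5. condition 'transports hazardous materials' holds; BMC-84 surety bond $30,000 < $45,000 → not met
6. preventable accidents in the past year 7 > 4 → not met
7. cargo insurance $190,000 < $200,000 → not met
8. vehicle safety inspection 740 days ago vs limit 540 → not met
9. condition 'crosses state lines' holds; operating authority certificate present → met
10. cargo securement review 406 days ago vs limit 365 → not met
11. certified hazmat drivers 6 ≥ 3 → met
12. drug-and-alcohol testing policy absent → not met
Not met: 1, 2, 4, 5, 6, 7, 8, 10, 12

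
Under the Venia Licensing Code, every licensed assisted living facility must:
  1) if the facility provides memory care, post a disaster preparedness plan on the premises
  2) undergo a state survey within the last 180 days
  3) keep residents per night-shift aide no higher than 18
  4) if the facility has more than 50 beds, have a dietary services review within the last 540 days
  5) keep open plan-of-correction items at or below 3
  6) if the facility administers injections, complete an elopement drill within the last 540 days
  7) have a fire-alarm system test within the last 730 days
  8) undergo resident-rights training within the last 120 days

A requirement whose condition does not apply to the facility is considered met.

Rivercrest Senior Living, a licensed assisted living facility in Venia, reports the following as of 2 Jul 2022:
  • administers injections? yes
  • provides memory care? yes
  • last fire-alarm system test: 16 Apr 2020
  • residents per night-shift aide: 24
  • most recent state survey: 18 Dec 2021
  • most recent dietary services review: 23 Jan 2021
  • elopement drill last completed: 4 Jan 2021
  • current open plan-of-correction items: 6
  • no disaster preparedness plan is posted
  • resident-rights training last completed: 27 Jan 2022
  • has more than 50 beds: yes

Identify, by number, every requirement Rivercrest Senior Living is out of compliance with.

1, 2, 3, 5, 6, 7, 8

1. condition 'provides memory care' holds; disaster preparedness plan absent → not met
2. state survey 196 days ago vs limit 180 → not met
3. residents per night-shift aide 24 > 18 → not met
4. condition 'has more than 50 beds' holds; dietary services review 525 days ago vs limit 540 → met
5. open plan-of-correction items 6 > 3 → not met
6. condition 'administers injections' holds; elopement drill 544 days ago vs limit 540 → not met
7. fire-alarm system test 807 days ago vs limit 730 → not met
8. resident-rights training 156 days ago vs limit 120 → not met
Not met: 1, 2, 3, 5, 6, 7, 8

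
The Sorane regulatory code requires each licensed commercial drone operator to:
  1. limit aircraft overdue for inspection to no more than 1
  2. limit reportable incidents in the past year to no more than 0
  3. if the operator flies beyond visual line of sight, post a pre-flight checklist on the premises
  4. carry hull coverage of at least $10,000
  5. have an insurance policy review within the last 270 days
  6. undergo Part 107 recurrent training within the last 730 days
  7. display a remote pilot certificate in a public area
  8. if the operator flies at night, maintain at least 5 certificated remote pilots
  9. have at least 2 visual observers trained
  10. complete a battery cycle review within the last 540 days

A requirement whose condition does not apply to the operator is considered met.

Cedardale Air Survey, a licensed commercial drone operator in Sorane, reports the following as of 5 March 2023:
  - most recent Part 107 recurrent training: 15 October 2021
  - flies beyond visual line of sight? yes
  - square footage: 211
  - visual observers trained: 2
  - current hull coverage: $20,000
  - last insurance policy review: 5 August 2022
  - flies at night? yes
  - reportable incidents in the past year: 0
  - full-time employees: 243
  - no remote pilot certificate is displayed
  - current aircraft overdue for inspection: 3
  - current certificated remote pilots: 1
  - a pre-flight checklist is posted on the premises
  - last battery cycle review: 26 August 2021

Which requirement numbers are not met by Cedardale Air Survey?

1, 7, 8, 10

1. aircraft overdue for inspection 3 > 1 → not met
2. reportable incidents in the past year 0 ≤ 0 → met
3. condition 'flies beyond visual line of sight' holds; pre-flight checklist present → met
4. hull coverage $20,000 ≥ $10,000 → met
5. insurance policy review 212 days ago vs limit 270 → met
6. Part 107 recurrent training 506 days ago vs limit 730 → met
7. remote pilot certificate absent → not met
8. condition 'flies at night' holds; certificated remote pilots 1 < 5 → not met
9. visual observers trained 2 ≥ 2 → met
10. battery cycle review 556 days ago vs limit 540 → not met
Not met: 1, 7, 8, 10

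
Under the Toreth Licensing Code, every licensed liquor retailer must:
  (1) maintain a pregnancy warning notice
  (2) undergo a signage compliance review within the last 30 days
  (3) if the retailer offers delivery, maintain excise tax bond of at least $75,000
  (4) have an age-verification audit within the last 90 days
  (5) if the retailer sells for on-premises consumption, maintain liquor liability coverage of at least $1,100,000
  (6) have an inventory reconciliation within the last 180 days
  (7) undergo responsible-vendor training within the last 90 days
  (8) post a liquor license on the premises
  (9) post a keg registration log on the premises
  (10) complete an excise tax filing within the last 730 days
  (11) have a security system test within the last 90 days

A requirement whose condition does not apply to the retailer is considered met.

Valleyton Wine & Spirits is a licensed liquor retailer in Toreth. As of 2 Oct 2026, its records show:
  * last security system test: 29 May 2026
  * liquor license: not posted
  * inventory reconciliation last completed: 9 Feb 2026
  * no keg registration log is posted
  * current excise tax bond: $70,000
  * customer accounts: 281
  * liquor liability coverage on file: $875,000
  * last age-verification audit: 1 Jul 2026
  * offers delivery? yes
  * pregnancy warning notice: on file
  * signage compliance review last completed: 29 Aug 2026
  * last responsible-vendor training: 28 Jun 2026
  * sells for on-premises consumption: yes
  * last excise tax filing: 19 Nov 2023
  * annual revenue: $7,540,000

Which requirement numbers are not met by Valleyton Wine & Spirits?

1. pregnancy warning notice present → met
2. signage compliance review 34 days ago vs limit 30 → not met
3. condition 'offers delivery' holds; excise tax bond $70,000 < $75,000 → not met
4. age-verification audit 93 days ago vs limit 90 → not met
5. condition 'sells for on-premises consumption' holds; liquor liability coverage $875,000 < $1,100,000 → not met
6. inventory reconciliation 235 days ago vs limit 180 → not met
7. responsible-vendor training 96 days ago vs limit 90 → not met
8. liquor license absent → not met
9. keg registration log absent → not met
10. excise tax filing 1048 days ago vs limit 730 → not met
11. security system test 126 days ago vs limit 90 → not met
Not met: 2, 3, 4, 5, 6, 7, 8, 9, 10, 11

2, 3, 4, 5, 6, 7, 8, 9, 10, 11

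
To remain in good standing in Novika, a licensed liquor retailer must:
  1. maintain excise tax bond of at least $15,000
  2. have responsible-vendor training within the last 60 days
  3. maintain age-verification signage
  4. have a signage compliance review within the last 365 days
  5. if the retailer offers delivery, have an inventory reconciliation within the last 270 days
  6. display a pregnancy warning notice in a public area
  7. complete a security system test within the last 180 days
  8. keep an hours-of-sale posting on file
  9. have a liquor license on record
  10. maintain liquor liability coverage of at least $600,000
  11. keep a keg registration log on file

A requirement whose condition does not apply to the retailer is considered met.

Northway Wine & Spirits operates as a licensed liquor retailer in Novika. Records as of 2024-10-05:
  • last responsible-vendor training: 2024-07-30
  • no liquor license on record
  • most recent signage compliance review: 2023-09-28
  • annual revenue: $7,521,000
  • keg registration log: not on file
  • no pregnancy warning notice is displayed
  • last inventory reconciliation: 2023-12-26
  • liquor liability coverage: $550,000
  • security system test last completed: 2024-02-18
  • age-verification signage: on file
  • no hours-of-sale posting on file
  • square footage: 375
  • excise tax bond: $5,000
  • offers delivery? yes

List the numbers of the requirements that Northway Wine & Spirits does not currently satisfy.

1, 2, 4, 5, 6, 7, 8, 9, 10, 11

1. excise tax bond $5,000 < $15,000 → not met
2. responsible-vendor training 67 days ago vs limit 60 → not met
3. age-verification signage present → met
4. signage compliance review 373 days ago vs limit 365 → not met
5. condition 'offers delivery' holds; inventory reconciliation 284 days ago vs limit 270 → not met
6. pregnancy warning notice absent → not met
7. security system test 230 days ago vs limit 180 → not met
8. hours-of-sale posting absent → not met
9. liquor license absent → not met
10. liquor liability coverage $550,000 < $600,000 → not met
11. keg registration log absent → not met
Not met: 1, 2, 4, 5, 6, 7, 8, 9, 10, 11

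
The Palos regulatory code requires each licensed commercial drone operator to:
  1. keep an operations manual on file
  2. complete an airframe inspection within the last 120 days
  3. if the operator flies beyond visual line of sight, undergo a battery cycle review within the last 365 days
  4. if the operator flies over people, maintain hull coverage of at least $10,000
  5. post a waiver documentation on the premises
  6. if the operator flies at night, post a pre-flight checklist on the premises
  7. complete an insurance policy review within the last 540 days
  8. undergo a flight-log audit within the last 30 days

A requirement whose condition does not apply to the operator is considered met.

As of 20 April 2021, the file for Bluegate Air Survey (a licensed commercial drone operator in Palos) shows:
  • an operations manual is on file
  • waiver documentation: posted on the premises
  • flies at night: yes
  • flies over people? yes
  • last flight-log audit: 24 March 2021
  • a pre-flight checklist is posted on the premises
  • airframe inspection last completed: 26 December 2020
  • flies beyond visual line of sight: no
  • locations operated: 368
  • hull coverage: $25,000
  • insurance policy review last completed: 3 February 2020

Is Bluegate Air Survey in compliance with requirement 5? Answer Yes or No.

5. waiver documentation present → met

Yes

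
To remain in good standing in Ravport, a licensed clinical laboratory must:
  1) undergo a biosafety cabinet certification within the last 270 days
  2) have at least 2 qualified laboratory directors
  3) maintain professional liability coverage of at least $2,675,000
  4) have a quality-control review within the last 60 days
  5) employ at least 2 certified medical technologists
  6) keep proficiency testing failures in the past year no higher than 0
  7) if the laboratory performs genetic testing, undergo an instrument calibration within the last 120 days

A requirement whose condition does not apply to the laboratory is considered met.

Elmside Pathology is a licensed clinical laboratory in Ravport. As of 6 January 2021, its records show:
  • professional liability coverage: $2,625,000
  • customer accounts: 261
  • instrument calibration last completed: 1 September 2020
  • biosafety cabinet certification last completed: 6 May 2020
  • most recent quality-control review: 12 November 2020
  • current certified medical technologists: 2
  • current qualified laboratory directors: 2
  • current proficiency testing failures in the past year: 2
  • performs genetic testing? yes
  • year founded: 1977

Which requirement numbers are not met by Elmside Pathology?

3, 6, 7

1. biosafety cabinet certification 245 days ago vs limit 270 → met
2. qualified laboratory directors 2 ≥ 2 → met
3. professional liability coverage $2,625,000 < $2,675,000 → not met
4. quality-control review 55 days ago vs limit 60 → met
5. certified medical technologists 2 ≥ 2 → met
6. proficiency testing failures in the past year 2 > 0 → not met
7. condition 'performs genetic testing' holds; instrument calibration 127 days ago vs limit 120 → not met
Not met: 3, 6, 7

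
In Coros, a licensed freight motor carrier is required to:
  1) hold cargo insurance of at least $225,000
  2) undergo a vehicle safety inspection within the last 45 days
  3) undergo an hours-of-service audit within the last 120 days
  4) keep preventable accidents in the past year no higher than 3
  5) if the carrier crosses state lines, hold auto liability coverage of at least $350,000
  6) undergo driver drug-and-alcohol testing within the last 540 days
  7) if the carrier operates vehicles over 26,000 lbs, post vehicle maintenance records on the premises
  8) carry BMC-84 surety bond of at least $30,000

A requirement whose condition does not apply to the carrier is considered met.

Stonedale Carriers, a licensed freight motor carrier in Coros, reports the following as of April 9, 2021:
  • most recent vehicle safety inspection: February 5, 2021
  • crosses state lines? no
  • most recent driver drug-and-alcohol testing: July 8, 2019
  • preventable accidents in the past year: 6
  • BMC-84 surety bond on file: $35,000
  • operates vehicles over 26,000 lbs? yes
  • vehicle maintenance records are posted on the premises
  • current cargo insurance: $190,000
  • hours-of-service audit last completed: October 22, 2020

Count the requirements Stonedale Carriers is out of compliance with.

1. cargo insurance $190,000 < $225,000 → not met
2. vehicle safety inspection 63 days ago vs limit 45 → not met
3. hours-of-service audit 169 days ago vs limit 120 → not met
4. preventable accidents in the past year 6 > 3 → not met
5. condition 'crosses state lines' does not hold → requirement n/a → met
6. driver drug-and-alcohol testing 641 days ago vs limit 540 → not met
7. condition 'operates vehicles over 26,000 lbs' holds; vehicle maintenance records present → met
8. BMC-84 surety bond $35,000 ≥ $30,000 → met
Not met: 5 of 8

5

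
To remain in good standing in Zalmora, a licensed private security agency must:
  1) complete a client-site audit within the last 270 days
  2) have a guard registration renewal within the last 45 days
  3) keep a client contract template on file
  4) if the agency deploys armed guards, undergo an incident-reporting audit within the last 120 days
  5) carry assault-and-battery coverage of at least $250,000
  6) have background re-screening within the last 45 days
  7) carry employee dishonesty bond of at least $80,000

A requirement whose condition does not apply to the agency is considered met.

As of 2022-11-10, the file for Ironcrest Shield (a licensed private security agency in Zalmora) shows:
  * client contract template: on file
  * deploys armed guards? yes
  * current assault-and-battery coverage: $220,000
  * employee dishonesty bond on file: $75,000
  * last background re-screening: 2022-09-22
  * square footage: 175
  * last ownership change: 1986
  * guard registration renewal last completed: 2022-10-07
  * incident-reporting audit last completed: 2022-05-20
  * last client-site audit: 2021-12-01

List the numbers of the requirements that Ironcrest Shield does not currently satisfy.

1. client-site audit 344 days ago vs limit 270 → not met
2. guard registration renewal 34 days ago vs limit 45 → met
3. client contract template present → met
4. condition 'deploys armed guards' holds; incident-reporting audit 174 days ago vs limit 120 → not met
5. assault-and-battery coverage $220,000 < $250,000 → not met
6. background re-screening 49 days ago vs limit 45 → not met
7. employee dishonesty bond $75,000 < $80,000 → not met
Not met: 1, 4, 5, 6, 7

1, 4, 5, 6, 7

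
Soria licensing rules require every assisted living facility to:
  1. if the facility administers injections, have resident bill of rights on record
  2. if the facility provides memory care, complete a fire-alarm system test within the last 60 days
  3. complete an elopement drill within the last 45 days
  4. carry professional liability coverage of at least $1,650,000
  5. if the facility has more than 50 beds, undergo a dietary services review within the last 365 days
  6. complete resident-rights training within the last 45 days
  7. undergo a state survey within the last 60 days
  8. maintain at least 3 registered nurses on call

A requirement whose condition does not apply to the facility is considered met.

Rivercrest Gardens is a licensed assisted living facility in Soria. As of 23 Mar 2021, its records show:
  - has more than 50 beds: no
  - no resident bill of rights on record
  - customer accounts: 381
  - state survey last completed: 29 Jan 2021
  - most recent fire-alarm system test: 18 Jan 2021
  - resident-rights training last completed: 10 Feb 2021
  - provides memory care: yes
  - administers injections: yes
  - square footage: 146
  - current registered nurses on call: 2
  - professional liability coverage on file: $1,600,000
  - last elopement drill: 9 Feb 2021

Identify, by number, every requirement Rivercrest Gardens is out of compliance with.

1, 2, 4, 8

1. condition 'administers injections' holds; resident bill of rights absent → not met
2. condition 'provides memory care' holds; fire-alarm system test 64 days ago vs limit 60 → not met
3. elopement drill 42 days ago vs limit 45 → met
4. professional liability coverage $1,600,000 < $1,650,000 → not met
5. condition 'has more than 50 beds' does not hold → requirement n/a → met
6. resident-rights training 41 days ago vs limit 45 → met
7. state survey 53 days ago vs limit 60 → met
8. registered nurses on call 2 < 3 → not met
Not met: 1, 2, 4, 8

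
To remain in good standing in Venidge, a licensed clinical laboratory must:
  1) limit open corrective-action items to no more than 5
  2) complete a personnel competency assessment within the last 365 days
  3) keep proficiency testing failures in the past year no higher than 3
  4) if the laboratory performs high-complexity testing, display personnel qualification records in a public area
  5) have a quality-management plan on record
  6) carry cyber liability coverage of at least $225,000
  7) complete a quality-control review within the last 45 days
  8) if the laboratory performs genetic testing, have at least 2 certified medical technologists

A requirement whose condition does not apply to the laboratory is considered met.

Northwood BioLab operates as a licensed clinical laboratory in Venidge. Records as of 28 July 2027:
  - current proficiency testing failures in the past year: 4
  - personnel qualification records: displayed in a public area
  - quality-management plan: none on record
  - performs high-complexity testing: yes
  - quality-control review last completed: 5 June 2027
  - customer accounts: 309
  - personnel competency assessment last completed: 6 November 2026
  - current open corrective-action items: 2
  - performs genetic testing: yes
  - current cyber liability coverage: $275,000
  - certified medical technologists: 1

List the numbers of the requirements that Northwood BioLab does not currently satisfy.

3, 5, 7, 8

1. open corrective-action items 2 ≤ 5 → met
2. personnel competency assessment 264 days ago vs limit 365 → met
3. proficiency testing failures in the past year 4 > 3 → not met
4. condition 'performs high-complexity testing' holds; personnel qualification records present → met
5. quality-management plan absent → not met
6. cyber liability coverage $275,000 ≥ $225,000 → met
7. quality-control review 53 days ago vs limit 45 → not met
8. condition 'performs genetic testing' holds; certified medical technologists 1 < 2 → not met
Not met: 3, 5, 7, 8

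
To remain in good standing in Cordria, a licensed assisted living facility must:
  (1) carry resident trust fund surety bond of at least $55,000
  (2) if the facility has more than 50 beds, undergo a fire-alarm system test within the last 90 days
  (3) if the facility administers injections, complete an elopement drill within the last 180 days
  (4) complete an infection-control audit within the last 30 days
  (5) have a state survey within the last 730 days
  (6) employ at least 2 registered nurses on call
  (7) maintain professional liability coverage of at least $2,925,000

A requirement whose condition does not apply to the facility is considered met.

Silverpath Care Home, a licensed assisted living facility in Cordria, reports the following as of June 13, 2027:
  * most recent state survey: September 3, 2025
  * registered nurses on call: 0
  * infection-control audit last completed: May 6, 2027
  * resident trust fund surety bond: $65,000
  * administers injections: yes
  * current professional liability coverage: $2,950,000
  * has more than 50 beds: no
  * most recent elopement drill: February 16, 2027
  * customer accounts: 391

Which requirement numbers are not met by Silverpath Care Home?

1. resident trust fund surety bond $65,000 ≥ $55,000 → met
2. condition 'has more than 50 beds' does not hold → requirement n/a → met
3. condition 'administers injections' holds; elopement drill 117 days ago vs limit 180 → met
4. infection-control audit 38 days ago vs limit 30 → not met
5. state survey 648 days ago vs limit 730 → met
6. registered nurses on call 0 < 2 → not met
7. professional liability coverage $2,950,000 ≥ $2,925,000 → met
Not met: 4, 6

4, 6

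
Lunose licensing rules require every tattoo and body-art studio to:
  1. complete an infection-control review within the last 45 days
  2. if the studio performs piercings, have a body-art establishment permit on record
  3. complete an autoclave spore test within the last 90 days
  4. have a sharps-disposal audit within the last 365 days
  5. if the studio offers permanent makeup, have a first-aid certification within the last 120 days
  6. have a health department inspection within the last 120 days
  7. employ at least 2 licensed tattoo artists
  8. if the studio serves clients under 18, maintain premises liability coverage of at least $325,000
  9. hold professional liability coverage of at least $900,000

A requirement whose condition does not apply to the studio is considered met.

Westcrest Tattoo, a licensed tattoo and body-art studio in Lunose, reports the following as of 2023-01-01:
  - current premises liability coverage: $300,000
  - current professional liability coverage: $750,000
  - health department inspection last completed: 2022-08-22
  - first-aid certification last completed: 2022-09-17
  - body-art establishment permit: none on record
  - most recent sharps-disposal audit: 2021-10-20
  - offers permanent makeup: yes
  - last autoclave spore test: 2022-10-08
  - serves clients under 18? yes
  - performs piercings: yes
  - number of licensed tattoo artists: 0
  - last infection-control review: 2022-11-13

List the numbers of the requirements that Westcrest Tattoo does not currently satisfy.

1, 2, 4, 6, 7, 8, 9

1. infection-control review 49 days ago vs limit 45 → not met
2. condition 'performs piercings' holds; body-art establishment permit absent → not met
3. autoclave spore test 85 days ago vs limit 90 → met
4. sharps-disposal audit 438 days ago vs limit 365 → not met
5. condition 'offers permanent makeup' holds; first-aid certification 106 days ago vs limit 120 → met
6. health department inspection 132 days ago vs limit 120 → not met
7. licensed tattoo artists 0 < 2 → not met
8. condition 'serves clients under 18' holds; premises liability coverage $300,000 < $325,000 → not met
9. professional liability coverage $750,000 < $900,000 → not met
Not met: 1, 2, 4, 6, 7, 8, 9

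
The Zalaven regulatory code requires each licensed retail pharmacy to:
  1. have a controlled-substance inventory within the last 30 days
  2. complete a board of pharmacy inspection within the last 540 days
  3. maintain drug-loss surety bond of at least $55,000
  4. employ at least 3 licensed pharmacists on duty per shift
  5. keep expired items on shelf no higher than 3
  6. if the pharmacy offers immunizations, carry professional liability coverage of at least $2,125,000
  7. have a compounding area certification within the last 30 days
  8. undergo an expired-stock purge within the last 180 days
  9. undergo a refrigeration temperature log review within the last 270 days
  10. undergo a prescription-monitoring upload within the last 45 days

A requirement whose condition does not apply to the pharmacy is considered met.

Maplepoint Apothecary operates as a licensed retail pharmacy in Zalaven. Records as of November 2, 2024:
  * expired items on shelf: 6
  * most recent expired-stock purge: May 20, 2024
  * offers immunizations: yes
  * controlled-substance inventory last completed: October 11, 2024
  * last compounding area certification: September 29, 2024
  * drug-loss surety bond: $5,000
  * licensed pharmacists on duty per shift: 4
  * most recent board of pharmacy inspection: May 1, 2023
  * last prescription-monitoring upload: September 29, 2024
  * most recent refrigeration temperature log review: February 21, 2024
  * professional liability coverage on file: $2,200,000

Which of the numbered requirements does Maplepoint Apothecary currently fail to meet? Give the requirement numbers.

1. controlled-substance inventory 22 days ago vs limit 30 → met
2. board of pharmacy inspection 551 days ago vs limit 540 → not met
3. drug-loss surety bond $5,000 < $55,000 → not met
4. licensed pharmacists on duty per shift 4 ≥ 3 → met
5. expired items on shelf 6 > 3 → not met
6. condition 'offers immunizations' holds; professional liability coverage $2,200,000 ≥ $2,125,000 → met
7. compounding area certification 34 days ago vs limit 30 → not met
8. expired-stock purge 166 days ago vs limit 180 → met
9. refrigeration temperature log review 255 days ago vs limit 270 → met
10. prescription-monitoring upload 34 days ago vs limit 45 → met
Not met: 2, 3, 5, 7

2, 3, 5, 7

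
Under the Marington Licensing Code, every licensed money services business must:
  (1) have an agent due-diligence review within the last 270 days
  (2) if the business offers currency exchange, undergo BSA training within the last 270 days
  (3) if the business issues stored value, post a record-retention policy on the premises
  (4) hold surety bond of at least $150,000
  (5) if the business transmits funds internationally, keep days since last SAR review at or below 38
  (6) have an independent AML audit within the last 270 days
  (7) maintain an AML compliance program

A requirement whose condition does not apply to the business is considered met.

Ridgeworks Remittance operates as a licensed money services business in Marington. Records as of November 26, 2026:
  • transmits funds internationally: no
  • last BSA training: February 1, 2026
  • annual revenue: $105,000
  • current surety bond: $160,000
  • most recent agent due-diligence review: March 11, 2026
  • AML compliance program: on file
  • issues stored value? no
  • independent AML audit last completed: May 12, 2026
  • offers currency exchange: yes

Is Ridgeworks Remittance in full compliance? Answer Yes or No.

No

1. agent due-diligence review 260 days ago vs limit 270 → met
2. condition 'offers currency exchange' holds; BSA training 298 days ago vs limit 270 → not met
3. condition 'issues stored value' does not hold → requirement n/a → met
4. surety bond $160,000 ≥ $150,000 → met
5. condition 'transmits funds internationally' does not hold → requirement n/a → met
6. independent AML audit 198 days ago vs limit 270 → met
7. AML compliance program present → met
Not met: 2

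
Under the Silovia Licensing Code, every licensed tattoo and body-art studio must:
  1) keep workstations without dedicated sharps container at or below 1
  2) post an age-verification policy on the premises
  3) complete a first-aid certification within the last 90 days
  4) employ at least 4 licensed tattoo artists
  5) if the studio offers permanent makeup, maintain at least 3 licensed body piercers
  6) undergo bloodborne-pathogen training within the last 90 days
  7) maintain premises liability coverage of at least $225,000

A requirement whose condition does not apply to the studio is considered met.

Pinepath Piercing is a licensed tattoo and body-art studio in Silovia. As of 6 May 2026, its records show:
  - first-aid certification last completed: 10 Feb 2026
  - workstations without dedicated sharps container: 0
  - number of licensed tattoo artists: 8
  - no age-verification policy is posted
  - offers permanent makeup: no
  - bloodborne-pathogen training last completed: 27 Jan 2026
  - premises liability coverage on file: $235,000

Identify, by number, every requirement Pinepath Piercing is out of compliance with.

2, 6

1. workstations without dedicated sharps container 0 ≤ 1 → met
2. age-verification policy absent → not met
3. first-aid certification 85 days ago vs limit 90 → met
4. licensed tattoo artists 8 ≥ 4 → met
5. condition 'offers permanent makeup' does not hold → requirement n/a → met
6. bloodborne-pathogen training 99 days ago vs limit 90 → not met
7. premises liability coverage $235,000 ≥ $225,000 → met
Not met: 2, 6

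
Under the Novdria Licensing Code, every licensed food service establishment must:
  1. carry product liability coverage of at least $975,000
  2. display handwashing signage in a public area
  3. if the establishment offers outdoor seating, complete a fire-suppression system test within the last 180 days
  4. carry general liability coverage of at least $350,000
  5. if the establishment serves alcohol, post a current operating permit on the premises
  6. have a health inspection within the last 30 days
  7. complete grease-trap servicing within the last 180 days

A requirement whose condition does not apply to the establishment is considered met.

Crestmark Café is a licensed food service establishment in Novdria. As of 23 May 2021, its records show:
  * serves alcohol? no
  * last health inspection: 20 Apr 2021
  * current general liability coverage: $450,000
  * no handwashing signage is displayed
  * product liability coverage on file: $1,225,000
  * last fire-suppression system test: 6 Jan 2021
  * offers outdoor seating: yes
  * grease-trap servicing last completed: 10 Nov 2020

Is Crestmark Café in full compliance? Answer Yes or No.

1. product liability coverage $1,225,000 ≥ $975,000 → met
2. handwashing signage absent → not met
3. condition 'offers outdoor seating' holds; fire-suppression system test 137 days ago vs limit 180 → met
4. general liability coverage $450,000 ≥ $350,000 → met
5. condition 'serves alcohol' does not hold → requirement n/a → met
6. health inspection 33 days ago vs limit 30 → not met
7. grease-trap servicing 194 days ago vs limit 180 → not met
Not met: 2, 6, 7

No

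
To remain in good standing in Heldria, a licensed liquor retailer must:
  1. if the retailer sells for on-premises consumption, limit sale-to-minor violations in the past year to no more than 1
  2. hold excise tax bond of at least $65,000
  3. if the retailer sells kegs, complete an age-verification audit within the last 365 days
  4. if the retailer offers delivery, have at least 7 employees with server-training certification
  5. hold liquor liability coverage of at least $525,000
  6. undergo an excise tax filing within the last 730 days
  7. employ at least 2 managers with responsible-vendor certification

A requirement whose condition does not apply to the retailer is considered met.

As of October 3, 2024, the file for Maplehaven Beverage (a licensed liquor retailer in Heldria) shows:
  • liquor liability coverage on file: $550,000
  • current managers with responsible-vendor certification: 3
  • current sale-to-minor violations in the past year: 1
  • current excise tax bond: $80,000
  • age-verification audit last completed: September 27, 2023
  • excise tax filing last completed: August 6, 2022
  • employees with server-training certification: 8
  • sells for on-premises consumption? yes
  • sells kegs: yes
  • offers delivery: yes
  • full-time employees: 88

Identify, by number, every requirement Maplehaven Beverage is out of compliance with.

1. condition 'sells for on-premises consumption' holds; sale-to-minor violations in the past year 1 ≤ 1 → met
2. excise tax bond $80,000 ≥ $65,000 → met
3. condition 'sells kegs' holds; age-verification audit 372 days ago vs limit 365 → not met
4. condition 'offers delivery' holds; employees with server-training certification 8 ≥ 7 → met
5. liquor liability coverage $550,000 ≥ $525,000 → met
6. excise tax filing 789 days ago vs limit 730 → not met
7. managers with responsible-vendor certification 3 ≥ 2 → met
Not met: 3, 6

3, 6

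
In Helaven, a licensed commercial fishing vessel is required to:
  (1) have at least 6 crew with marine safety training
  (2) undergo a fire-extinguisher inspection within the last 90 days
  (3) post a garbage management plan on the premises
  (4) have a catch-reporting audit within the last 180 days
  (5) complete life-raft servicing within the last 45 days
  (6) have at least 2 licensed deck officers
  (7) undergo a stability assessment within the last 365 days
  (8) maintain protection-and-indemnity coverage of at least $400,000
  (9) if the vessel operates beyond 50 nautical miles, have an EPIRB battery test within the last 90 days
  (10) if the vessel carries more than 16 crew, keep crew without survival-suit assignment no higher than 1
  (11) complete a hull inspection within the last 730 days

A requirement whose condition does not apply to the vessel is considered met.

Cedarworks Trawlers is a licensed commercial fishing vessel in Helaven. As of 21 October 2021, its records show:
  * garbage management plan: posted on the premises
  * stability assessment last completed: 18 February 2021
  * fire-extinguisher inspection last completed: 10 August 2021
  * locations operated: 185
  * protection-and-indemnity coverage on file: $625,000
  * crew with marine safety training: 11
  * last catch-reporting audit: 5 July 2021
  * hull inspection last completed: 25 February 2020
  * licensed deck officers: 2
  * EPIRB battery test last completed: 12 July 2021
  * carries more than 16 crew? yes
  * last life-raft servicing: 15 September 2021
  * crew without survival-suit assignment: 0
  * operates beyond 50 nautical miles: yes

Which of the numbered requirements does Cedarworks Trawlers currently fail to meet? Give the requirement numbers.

9

1. crew with marine safety training 11 ≥ 6 → met
2. fire-extinguisher inspection 72 days ago vs limit 90 → met
3. garbage management plan present → met
4. catch-reporting audit 108 days ago vs limit 180 → met
5. life-raft servicing 36 days ago vs limit 45 → met
6. licensed deck officers 2 ≥ 2 → met
7. stability assessment 245 days ago vs limit 365 → met
8. protection-and-indemnity coverage $625,000 ≥ $400,000 → met
9. condition 'operates beyond 50 nautical miles' holds; EPIRB battery test 101 days ago vs limit 90 → not met
10. condition 'carries more than 16 crew' holds; crew without survival-suit assignment 0 ≤ 1 → met
11. hull inspection 604 days ago vs limit 730 → met
Not met: 9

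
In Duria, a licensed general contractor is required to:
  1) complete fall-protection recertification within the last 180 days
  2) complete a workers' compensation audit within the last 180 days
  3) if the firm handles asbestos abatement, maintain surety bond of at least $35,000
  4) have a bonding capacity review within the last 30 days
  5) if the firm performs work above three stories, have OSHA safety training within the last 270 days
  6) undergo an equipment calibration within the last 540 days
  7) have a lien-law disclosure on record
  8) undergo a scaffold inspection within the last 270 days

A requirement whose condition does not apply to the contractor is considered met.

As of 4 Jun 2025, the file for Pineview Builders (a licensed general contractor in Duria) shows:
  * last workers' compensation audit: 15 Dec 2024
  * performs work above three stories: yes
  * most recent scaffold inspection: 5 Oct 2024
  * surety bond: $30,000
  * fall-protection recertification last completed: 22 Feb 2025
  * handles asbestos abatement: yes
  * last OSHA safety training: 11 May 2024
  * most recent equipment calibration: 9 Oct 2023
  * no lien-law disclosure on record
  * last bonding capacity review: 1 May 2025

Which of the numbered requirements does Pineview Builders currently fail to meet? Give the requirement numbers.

1. fall-protection recertification 102 days ago vs limit 180 → met
2. workers' compensation audit 171 days ago vs limit 180 → met
3. condition 'handles asbestos abatement' holds; surety bond $30,000 < $35,000 → not met
4. bonding capacity review 34 days ago vs limit 30 → not met
5. condition 'performs work above three stories' holds; OSHA safety training 389 days ago vs limit 270 → not met
6. equipment calibration 604 days ago vs limit 540 → not met
7. lien-law disclosure absent → not met
8. scaffold inspection 242 days ago vs limit 270 → met
Not met: 3, 4, 5, 6, 7

3, 4, 5, 6, 7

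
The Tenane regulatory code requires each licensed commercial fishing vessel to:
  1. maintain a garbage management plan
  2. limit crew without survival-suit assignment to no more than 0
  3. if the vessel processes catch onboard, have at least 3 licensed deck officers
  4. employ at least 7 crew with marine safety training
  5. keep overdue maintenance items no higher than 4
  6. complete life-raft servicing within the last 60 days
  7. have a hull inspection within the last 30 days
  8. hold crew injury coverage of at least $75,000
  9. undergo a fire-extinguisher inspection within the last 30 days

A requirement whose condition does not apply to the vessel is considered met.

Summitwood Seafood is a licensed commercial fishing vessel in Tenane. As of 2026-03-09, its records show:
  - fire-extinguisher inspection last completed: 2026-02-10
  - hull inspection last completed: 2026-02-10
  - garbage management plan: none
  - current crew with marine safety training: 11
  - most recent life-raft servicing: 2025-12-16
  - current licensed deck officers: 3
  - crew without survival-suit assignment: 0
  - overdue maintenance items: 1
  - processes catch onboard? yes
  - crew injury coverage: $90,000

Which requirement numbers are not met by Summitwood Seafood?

1. garbage management plan absent → not met
2. crew without survival-suit assignment 0 ≤ 0 → met
3. condition 'processes catch onboard' holds; licensed deck officers 3 ≥ 3 → met
4. crew with marine safety training 11 ≥ 7 → met
5. overdue maintenance items 1 ≤ 4 → met
6. life-raft servicing 83 days ago vs limit 60 → not met
7. hull inspection 27 days ago vs limit 30 → met
8. crew injury coverage $90,000 ≥ $75,000 → met
9. fire-extinguisher inspection 27 days ago vs limit 30 → met
Not met: 1, 6

1, 6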